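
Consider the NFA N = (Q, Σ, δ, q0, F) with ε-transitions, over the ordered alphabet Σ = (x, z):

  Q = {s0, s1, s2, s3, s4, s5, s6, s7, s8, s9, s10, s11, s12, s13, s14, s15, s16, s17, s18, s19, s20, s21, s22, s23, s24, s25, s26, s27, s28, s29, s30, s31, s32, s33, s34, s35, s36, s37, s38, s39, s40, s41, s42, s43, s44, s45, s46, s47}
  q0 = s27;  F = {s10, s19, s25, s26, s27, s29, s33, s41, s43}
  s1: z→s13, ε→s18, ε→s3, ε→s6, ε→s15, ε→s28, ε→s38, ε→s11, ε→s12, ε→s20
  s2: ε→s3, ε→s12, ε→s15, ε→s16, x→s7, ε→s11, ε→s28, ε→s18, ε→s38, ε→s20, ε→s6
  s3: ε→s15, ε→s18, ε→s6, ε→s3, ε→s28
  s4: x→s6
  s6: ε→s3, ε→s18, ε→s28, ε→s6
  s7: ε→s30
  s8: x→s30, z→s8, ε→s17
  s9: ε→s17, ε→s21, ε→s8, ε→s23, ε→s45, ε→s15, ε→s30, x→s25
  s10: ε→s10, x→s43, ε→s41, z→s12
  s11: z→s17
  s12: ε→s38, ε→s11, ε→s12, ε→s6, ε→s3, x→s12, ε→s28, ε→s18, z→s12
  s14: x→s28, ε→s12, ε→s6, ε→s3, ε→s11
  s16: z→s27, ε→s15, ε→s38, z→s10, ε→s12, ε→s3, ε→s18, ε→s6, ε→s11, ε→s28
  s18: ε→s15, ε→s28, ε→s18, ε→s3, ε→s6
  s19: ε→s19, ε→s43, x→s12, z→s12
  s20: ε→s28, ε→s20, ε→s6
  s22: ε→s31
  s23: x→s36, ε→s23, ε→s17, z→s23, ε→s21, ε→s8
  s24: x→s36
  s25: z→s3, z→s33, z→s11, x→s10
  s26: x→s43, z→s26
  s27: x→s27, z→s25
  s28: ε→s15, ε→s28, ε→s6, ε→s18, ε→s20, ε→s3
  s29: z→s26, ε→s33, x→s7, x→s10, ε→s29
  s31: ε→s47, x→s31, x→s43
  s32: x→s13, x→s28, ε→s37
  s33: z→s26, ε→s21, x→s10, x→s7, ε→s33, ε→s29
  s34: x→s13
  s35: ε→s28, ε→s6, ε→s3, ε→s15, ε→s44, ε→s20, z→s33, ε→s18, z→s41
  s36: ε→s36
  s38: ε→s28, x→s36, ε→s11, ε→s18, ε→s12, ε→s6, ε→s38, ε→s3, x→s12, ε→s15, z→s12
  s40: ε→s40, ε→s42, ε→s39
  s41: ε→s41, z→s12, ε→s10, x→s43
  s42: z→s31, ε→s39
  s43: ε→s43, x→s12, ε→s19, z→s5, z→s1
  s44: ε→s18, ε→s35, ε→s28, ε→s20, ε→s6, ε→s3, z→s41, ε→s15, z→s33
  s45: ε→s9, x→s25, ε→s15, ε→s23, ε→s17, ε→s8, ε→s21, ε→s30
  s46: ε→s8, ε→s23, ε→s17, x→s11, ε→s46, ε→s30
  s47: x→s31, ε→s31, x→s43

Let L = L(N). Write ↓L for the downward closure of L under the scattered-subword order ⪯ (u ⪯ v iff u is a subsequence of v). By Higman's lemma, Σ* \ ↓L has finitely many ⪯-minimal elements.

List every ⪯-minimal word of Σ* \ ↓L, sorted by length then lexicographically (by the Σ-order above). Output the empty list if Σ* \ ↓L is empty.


min(Σ*\↓L) = [zxz, zxxx, zzzxx].

|Q|=48, |F|=9, |δ|=185 (130 ε).
min D↑ (7 st, q0=0, F={5}): 0:x→0,z→1 1:x→2,z→3 2:x→4,z→5 3:x→2,z→6 4:x→5,z→5 5:x→5,z→5 6:x→4,z→6.
'zxz': run [26, 25, 20, 14] end={s1,s11,s12,s13,s15,s17,s18,s20,s28,s3,s36,s38,…} — reject; 3/3 single-dels accept.
'zxxx': |S_i|=[26, 25, 20, 16, 11] end={s11,s12,s15,s17,s18,s20,s28,s3,s36,s38,s6} ∉↓L; 4/4 del acc.
'zzzxx': N↓-sim [26, 25, 24, 17, 16, 11] end={s11,s12,s15,s17,s18,s20,s28,s3,s36,s38,s6} rej; 5/5 deletions ∈↓L.
3 minimals (antichain).


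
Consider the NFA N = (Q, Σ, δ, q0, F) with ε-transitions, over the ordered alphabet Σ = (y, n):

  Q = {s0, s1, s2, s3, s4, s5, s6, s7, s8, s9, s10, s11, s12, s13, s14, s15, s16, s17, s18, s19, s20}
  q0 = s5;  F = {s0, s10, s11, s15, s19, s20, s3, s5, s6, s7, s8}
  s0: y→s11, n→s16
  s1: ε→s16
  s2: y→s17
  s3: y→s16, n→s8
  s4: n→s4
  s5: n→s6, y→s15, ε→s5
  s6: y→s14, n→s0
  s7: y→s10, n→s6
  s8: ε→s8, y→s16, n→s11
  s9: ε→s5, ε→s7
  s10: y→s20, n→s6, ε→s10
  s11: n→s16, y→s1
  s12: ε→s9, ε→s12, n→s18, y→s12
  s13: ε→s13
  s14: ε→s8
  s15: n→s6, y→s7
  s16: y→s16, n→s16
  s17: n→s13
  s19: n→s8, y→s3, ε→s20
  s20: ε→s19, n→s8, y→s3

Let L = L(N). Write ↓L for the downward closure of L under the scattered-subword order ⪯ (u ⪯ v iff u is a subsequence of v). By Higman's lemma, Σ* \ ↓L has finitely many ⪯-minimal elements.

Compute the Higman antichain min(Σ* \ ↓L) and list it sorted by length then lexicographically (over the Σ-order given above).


min(Σ*\↓L) = [nyy, nnn, yyyyyy, yyyyny].

|Q|=21, |F|=11, |δ|=41 (12 ε).
min D↑ (11 st, q0=0, F={7}): 0:y→1,n→2 1:y→3,n→2 2:y→4,n→5 3:y→6,n→2 4:y→7,n→8 5:y→8,n→7 6:y→9,n→2 7:y→7,n→7 8:y→7,n→7 9:y→10,n→4 10:y→7,n→4.
'nyy': N↓-sim [14, 7, 5, 2] end={s1,s16} ∉↓L; 3/3 single-dels accept.
'nnn': N↓-sim [14, 7, 4, 1] end={s16} ∉↓L; 3/3 single-dels accept.
'yyyyyy': run [14, 13, 12, 11, 8, 5, 2] end={s1,s16} — reject; 6/6 single-dels accept.
'yyyyny': |S_i|=[14, 13, 12, 11, 8, 4, 2] end={s1,s16} — reject; 6/6 deletions ∈↓L.
4 words, ⪯-incomp.


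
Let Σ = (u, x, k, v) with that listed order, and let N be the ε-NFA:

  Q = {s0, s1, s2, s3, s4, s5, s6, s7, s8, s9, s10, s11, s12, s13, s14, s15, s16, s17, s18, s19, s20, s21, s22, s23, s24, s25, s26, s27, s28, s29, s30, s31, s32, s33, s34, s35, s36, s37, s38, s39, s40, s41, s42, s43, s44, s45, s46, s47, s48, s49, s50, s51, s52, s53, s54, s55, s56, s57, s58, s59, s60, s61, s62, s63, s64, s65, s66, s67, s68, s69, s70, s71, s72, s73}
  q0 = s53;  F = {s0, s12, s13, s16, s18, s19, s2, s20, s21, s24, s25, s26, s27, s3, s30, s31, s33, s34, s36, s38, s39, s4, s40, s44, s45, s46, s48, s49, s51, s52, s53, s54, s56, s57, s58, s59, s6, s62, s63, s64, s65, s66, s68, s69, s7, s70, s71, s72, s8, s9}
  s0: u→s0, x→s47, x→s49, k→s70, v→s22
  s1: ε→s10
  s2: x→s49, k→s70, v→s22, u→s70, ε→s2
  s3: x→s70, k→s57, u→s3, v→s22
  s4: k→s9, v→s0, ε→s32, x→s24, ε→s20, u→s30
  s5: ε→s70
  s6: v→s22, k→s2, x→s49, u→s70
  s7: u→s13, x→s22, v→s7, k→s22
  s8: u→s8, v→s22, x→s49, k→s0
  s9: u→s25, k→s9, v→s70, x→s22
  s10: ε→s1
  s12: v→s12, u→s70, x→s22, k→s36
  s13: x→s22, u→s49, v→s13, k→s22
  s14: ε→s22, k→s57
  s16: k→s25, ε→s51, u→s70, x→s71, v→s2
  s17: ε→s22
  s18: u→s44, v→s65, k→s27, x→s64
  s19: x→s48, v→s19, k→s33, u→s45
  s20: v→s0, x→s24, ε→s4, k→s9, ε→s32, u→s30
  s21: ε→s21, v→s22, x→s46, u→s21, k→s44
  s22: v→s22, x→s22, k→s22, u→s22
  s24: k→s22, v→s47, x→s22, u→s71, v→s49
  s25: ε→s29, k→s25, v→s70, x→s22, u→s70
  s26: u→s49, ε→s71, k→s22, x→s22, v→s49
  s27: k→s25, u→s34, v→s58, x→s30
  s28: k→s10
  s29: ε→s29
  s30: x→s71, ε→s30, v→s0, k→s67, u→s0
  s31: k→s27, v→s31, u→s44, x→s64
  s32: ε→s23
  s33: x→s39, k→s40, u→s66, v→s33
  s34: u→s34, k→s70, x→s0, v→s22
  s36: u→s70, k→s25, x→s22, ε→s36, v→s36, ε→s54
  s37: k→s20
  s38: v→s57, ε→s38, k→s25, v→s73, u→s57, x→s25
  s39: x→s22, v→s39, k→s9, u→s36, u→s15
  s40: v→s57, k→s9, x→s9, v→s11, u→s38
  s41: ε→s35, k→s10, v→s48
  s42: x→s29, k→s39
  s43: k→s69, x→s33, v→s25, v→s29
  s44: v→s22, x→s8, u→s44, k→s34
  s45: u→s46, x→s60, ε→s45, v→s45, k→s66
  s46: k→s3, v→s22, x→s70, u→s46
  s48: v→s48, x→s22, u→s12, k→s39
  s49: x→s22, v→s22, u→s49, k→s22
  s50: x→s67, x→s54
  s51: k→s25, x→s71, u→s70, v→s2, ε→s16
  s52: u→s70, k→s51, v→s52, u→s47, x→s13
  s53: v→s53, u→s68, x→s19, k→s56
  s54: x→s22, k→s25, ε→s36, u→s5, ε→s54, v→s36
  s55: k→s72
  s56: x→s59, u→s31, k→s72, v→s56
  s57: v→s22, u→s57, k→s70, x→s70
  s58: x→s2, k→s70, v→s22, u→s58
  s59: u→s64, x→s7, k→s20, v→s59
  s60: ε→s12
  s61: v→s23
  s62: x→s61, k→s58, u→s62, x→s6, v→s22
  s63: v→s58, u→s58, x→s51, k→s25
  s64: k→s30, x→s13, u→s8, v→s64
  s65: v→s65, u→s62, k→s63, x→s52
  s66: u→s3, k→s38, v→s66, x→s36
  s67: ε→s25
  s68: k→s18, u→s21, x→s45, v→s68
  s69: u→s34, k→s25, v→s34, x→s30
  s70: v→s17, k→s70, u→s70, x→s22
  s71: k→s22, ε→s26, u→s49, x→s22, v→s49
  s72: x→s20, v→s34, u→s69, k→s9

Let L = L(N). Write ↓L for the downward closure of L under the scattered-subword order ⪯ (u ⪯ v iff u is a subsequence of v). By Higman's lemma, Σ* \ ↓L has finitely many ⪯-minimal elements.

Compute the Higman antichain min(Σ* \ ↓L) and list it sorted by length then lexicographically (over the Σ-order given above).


|Q|=74, |F|=50, |δ|=254 (28 ε).
min D↑ (47 st, q0=0, F={14}): 0:u→1,x→2,k→3,v→0 1:u→4,x→5,k→6,v→1 2:u→5,x→7,k→8,v→2 3:u→9,x→10,k→11,v→3 4:u→4,x→12,k→13,v→14 5:u→12,x→15,k→16,v→5 6:u→13,x→17,k→18,v→19 7:u→15,x→14,k→20,v→7 8:u→16,x→20,k→21,v→8 9:u→13,x→17,k→18,v→9 10:u→17,x→22,k→23,v→10 11:u→24,x→23,k→25,v→26 12:u→12,x→27,k→28,v→14 13:u→13,x→29,k→26,v→14 14:u→14,x→14,k→14,v→14 15:u→27,x→14,k→30,v→15 16:u→28,x→30,k→31,v→16 17:u→29,x→32,k→33,v→17 18:u→26,x→33,k→34,v→35 19:u→36,x→37,k→38,v→19 20:u→30,x→14,k→25,v→20 21:u→31,x→25,k→25,v→39 22:u→32,x→14,k→14,v→22 23:u→33,x→40,k→25,v→41 24:u→26,x→33,k→34,v→26 25:u→34,x→14,k→25,v→27 26:u→26,x→41,k→27,v→14 27:u→27,x→14,k→27,v→14 28:u→28,x→27,k→39,v→14 29:u→29,x→42,k→41,v→14 30:u→27,x→14,k→34,v→30 31:u→39,x→34,k→34,v→39 32:u→42,x→14,k→14,v→32 33:u→41,x→43,k→34,v→41 34:u→27,x→14,k→34,v→27 35:u→35,x→44,k→27,v→14 36:u→36,x→45,k→35,v→14 37:u→27,x→32,k→46,v→37 38:u→35,x→46,k→34,v→35 39:u→39,x→27,k→27,v→14 40:u→43,x→14,k→14,v→42 41:u→41,x→42,k→27,v→14 42:u→42,x→14,k→14,v→14 43:u→42,x→14,k→14,v→42 44:u→27,x→42,k→27,v→14 45:u→27,x→42,k→44,v→14 46:u→27,x→43,k→34,v→44 (ε-aug+det+¬).
'uuv': |S_i|=[63, 47, 20, 3] end={s17,s22,s23} — reject; 3/3 single-dels accept.
'xxx': N↓-sim [63, 48, 21, 1] end={s22} rej; 3/3 single-dels accept.
'kxxk': |S_i|=[63, 54, 34, 8, 1] end={s22} ∉↓L; 4/4 del acc.
'kkkx': run [63, 54, 32, 7, 1] end={s22} rej; 4/4 deletions ∈↓L.
'kkvv': run [63, 54, 32, 12, 2] end={s17,s22} ∉↓L; 4/4 deletions ∈↓L.
'ukvxux': N↓-sim [63, 47, 38, 34, 20, 6, 1] end={s22} ∉↓L; 6/6 single-dels accept.
6 words, ⪯-incomp.

min(Σ*\↓L) = [uuv, xxx, kxxk, kkkx, kkvv, ukvxux].


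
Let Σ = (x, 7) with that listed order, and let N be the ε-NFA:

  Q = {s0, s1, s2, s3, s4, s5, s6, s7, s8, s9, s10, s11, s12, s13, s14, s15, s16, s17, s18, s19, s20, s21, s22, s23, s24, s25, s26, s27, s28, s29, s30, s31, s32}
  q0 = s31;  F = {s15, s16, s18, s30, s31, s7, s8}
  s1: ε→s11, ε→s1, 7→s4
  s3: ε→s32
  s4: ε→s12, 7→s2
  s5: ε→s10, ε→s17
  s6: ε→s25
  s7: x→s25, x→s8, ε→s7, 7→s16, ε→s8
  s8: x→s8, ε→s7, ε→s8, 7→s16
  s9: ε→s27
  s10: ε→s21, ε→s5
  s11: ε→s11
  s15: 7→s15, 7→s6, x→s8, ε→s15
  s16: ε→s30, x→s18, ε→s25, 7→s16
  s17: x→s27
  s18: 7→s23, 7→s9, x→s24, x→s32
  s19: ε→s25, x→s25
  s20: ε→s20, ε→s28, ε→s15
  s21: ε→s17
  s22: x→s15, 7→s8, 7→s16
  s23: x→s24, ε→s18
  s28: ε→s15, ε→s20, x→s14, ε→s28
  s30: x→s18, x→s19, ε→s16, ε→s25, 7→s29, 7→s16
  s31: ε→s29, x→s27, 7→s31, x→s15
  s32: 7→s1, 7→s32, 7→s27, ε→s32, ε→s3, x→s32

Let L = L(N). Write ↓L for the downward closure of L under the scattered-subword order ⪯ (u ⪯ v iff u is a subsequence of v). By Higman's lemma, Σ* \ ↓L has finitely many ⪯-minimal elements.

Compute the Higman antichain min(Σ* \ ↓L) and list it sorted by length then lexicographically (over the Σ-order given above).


|Q|=33, |F|=7, |δ|=66 (32 ε).
min D↑ (6 st, q0=0, F={5}): 0:x→1,7→0 1:x→2,7→1 2:x→2,7→3 3:x→4,7→3 4:x→5,7→4 5:x→5,7→5 [Hopcroft].
'xx7xx': N↓-sim [22, 21, 19, 17, 14, 10] end={s1,s11,s12,s2,s24,s25,s27,s3,s32,s4} ∉↓L; 5/5 single-dels accept.
1 obstructions.

min(Σ*\↓L) = [xx7xx].


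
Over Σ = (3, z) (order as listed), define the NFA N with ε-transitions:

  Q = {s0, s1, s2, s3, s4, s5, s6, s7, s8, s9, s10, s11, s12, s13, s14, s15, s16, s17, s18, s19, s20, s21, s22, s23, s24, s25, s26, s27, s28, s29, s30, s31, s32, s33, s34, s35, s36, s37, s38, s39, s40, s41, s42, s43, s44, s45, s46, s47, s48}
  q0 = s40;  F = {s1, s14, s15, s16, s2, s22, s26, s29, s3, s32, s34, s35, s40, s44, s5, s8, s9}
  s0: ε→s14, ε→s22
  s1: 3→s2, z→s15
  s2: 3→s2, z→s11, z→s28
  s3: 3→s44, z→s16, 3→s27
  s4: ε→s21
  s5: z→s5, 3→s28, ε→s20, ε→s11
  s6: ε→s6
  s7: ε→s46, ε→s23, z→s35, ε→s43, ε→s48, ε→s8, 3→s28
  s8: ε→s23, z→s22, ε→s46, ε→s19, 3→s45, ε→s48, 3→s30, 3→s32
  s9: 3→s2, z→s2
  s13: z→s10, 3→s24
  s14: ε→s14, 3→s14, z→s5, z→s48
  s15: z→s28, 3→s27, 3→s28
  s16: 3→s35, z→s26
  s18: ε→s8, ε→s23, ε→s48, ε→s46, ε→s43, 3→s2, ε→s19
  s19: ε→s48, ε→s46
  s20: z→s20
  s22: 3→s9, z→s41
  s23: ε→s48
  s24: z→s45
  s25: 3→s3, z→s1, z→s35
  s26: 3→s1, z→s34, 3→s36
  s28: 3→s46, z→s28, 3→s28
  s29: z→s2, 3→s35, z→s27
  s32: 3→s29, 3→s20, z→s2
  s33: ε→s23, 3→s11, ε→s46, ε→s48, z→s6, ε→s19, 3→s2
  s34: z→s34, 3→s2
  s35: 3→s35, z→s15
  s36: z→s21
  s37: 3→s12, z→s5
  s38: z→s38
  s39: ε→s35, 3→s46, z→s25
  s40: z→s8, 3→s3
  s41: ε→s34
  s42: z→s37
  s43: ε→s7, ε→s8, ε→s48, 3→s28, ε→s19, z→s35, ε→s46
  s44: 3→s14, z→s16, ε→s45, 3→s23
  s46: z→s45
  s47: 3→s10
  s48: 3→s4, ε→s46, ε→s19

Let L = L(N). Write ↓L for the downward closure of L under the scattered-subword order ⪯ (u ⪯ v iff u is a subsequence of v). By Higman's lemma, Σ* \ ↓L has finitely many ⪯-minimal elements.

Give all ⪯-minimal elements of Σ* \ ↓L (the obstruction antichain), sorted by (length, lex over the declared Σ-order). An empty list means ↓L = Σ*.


|Q|=49, |F|=17, |δ|=111 (39 ε).
min D↑ (18 st, q0=0, F={17}): 0:3→1,z→2 1:3→3,z→4 2:3→5,z→6 3:3→7,z→4 4:3→8,z→9 5:3→10,z→11 6:3→12,z→13 7:3→7,z→14 8:3→8,z→15 9:3→16,z→13 10:3→8,z→11 11:3→11,z→17 12:3→11,z→11 13:3→11,z→13 14:3→17,z→14 15:3→17,z→17 16:3→11,z→15 17:3→17,z→17 [Hopcroft].
'z3zz': |S_i|=[31, 27, 17, 9, 5] end={s11,s20,s28,s45,s46} ∉↓L; 4/4 deletions ∈↓L.
'333z3': |S_i|=[31, 27, 23, 18, 12, 6] end={s21,s27,s28,s4,s45,s46} ∉↓L; 5/5 del acc.
'3z3z3': N↓-sim [31, 27, 19, 12, 7, 4] end={s27,s28,s45,s46} rej; 5/5 single-dels accept.
'zz33z': N↓-sim [31, 27, 17, 11, 6, 4] end={s11,s28,s45,s46} rej; 5/5 deletions ∈↓L.
'zzz3z': N↓-sim [31, 27, 17, 12, 6, 4] end={s11,s28,s45,s46} rej; 5/5 deletions ∈↓L.
5 minimals (antichain).

min(Σ*\↓L) = [z3zz, 333z3, 3z3z3, zz33z, zzz3z].


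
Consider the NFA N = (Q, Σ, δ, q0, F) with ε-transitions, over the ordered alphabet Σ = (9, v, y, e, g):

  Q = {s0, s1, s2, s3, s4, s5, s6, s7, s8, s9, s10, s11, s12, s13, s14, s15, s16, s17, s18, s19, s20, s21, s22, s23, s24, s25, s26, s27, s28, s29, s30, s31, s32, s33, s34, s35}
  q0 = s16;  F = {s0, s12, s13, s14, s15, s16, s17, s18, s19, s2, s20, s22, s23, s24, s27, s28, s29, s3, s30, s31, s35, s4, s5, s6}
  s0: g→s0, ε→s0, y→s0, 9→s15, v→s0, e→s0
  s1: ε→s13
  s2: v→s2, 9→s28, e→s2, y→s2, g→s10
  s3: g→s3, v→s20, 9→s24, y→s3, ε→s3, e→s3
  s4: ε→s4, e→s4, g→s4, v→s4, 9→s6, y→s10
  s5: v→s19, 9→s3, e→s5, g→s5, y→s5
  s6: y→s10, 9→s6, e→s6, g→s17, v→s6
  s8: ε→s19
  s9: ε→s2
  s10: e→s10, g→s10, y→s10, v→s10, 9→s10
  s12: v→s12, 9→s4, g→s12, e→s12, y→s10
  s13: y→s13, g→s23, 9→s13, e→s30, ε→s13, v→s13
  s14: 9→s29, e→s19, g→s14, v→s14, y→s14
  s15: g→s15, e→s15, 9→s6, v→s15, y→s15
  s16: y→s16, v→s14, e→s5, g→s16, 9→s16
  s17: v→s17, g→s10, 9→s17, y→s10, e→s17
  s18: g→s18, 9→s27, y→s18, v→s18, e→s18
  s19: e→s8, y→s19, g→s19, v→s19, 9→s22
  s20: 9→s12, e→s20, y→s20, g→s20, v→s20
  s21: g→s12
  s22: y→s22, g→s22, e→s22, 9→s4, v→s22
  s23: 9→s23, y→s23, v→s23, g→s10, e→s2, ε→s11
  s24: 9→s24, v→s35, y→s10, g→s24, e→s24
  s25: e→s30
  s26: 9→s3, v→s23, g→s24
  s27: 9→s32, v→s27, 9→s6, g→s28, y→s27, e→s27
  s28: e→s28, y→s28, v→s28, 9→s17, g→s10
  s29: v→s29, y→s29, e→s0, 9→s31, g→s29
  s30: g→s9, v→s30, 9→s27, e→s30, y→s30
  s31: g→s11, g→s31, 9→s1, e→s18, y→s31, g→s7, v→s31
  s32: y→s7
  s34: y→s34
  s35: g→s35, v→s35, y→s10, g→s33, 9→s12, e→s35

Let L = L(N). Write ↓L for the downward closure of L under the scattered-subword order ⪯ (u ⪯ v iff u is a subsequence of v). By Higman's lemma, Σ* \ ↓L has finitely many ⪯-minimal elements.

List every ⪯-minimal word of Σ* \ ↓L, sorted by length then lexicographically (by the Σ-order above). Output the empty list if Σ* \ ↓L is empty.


|Q|=36, |F|=24, |δ|=144 (8 ε).
min D↑ (25 st, q0=0, F={16}): 0:9→0,v→1,y→0,e→2,g→0 1:9→3,v→1,y→1,e→4,g→1 2:9→5,v→4,y→2,e→2,g→2 3:9→6,v→3,y→3,e→7,g→3 4:9→8,v→4,y→4,e→4,g→4 5:9→9,v→10,y→5,e→5,g→5 6:9→11,v→6,y→6,e→12,g→6 7:9→13,v→7,y→7,e→7,g→7 8:9→14,v→8,y→8,e→8,g→8 9:9→9,v→15,y→16,e→9,g→9 10:9→17,v→10,y→10,e→10,g→10 11:9→11,v→11,y→11,e→18,g→19 12:9→20,v→12,y→12,e→12,g→12 13:9→21,v→13,y→13,e→13,g→13 14:9→21,v→14,y→16,e→14,g→14 15:9→17,v→15,y→16,e→15,g→15 16:9→16,v→16,y→16,e→16,g→16 17:9→14,v→17,y→16,e→17,g→17 18:9→20,v→18,y→18,e→18,g→22 19:9→19,v→19,y→19,e→22,g→16 20:9→21,v→20,y→20,e→20,g→23 21:9→21,v→21,y→16,e→21,g→24 22:9→23,v→22,y→22,e→22,g→16 23:9→24,v→23,y→23,e→23,g→16 24:9→24,v→24,y→16,e→24,g→16.
'e99y': run [32, 24, 16, 10, 2] end={s10,s7} ∉↓L; 4/4 single-dels accept.
'v999gg': run [32, 28, 22, 18, 14, 7, 1] end={s10} ∉↓L; 6/6 del acc.
2 minimals (antichain).

A = [e99y, v999gg].


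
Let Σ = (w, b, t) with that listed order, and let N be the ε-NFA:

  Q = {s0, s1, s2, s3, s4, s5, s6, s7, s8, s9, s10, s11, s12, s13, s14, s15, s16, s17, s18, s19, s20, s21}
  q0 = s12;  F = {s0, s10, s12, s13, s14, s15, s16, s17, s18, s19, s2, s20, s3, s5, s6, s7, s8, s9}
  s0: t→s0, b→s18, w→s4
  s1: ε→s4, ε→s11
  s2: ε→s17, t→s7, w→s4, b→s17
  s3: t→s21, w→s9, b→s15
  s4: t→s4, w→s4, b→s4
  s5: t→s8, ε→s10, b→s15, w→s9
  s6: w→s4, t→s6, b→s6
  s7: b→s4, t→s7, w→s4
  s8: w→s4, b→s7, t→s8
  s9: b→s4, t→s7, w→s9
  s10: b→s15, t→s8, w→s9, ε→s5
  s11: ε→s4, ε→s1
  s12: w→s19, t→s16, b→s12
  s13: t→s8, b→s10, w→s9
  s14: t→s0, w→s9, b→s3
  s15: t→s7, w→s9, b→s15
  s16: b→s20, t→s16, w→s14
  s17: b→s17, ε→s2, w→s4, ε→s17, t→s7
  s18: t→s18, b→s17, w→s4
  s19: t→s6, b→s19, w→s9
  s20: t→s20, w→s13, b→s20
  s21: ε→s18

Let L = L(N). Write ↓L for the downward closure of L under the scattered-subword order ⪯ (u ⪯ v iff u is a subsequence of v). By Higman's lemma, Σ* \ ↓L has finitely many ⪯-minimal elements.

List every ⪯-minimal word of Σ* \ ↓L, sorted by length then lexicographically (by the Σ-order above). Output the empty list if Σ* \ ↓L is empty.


|Q|=22, |F|=18, |δ|=67 (10 ε).
min D↑ (17 st, q0=0, F={7}): 0:w→1,b→0,t→2 1:w→3,b→1,t→4 2:w→5,b→6,t→2 3:w→3,b→7,t→8 4:w→7,b→4,t→4 5:w→3,b→9,t→10 6:w→11,b→6,t→6 7:w→7,b→7,t→7 8:w→7,b→7,t→8 9:w→3,b→12,t→13 10:w→7,b→13,t→10 11:w→3,b→14,t→15 12:w→3,b→12,t→8 13:w→7,b→16,t→13 14:w→3,b→12,t→15 15:w→7,b→8,t→15 16:w→7,b→16,t→8 [Hopcroft].
'wwb': run [20, 17, 3, 1] end={s4} — reject; 3/3 del acc.
'wtw': N↓-sim [20, 17, 9, 1] end={s4} — reject; 3/3 del acc.
'twbbtb': run [20, 18, 15, 12, 6, 2, 1] end={s4} — reject; 6/6 deletions ∈↓L.
'tbwtbb': N↓-sim [20, 18, 15, 8, 3, 2, 1] end={s4} rej; 6/6 deletions ∈↓L.
4 obstructions.

A = [wwb, wtw, twbbtb, tbwtbb].


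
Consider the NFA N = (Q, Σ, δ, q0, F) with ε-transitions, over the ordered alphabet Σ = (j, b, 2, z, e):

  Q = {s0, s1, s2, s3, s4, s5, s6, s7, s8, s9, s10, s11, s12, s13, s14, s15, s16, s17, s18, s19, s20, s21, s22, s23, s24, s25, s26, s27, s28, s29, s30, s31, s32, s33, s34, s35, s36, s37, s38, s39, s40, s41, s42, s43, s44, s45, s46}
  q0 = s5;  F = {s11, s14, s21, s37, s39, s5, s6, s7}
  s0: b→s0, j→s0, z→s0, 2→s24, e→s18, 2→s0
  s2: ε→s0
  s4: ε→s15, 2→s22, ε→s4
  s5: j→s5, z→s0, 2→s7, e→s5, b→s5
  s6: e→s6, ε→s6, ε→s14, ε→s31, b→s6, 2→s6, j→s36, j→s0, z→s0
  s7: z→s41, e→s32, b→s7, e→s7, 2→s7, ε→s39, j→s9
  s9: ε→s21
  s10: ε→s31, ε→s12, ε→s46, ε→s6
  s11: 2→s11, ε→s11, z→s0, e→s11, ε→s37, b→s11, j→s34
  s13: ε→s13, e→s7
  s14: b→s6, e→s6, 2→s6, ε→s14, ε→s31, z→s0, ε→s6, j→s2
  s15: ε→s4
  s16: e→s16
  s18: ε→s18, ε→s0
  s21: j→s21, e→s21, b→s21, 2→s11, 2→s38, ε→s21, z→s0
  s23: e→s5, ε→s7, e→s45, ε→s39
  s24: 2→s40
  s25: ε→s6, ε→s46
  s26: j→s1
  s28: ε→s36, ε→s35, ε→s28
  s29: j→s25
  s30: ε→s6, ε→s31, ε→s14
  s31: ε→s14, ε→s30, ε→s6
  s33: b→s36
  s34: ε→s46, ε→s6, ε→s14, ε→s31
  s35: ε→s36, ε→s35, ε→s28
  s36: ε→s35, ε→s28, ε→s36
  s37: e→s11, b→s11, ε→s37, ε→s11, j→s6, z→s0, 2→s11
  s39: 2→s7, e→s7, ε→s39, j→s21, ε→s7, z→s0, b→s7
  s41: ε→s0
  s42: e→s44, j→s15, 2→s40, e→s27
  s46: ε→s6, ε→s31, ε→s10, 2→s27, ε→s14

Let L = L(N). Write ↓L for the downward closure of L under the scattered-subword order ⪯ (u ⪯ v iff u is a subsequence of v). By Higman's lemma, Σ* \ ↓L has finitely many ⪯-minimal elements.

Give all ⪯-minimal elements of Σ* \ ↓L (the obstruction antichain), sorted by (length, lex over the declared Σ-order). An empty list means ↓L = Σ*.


|Q|=47, |F|=8, |δ|=117 (54 ε).
min D↑ (6 st, q0=0, F={2}): 0:j→0,b→0,2→1,z→2,e→0 1:j→3,b→1,2→1,z→2,e→1 2:j→2,b→2,2→2,z→2,e→2 3:j→3,b→3,2→4,z→2,e→3 4:j→5,b→4,2→4,z→2,e→4 5:j→2,b→5,2→5,z→2,e→5 [Hopcroft].
'z': run [27, 5] end={s0,s18,s24,s40,s41} rej; 1/1 single-dels accept.
'2j2jj': |S_i|=[27, 26, 22, 20, 17, 8] end={s0,s18,s2,s24,s28,s35,s36,s40} rej; 5/5 deletions ∈↓L.
2 minimals (antichain).

min(Σ*\↓L) = [z, 2j2jj].


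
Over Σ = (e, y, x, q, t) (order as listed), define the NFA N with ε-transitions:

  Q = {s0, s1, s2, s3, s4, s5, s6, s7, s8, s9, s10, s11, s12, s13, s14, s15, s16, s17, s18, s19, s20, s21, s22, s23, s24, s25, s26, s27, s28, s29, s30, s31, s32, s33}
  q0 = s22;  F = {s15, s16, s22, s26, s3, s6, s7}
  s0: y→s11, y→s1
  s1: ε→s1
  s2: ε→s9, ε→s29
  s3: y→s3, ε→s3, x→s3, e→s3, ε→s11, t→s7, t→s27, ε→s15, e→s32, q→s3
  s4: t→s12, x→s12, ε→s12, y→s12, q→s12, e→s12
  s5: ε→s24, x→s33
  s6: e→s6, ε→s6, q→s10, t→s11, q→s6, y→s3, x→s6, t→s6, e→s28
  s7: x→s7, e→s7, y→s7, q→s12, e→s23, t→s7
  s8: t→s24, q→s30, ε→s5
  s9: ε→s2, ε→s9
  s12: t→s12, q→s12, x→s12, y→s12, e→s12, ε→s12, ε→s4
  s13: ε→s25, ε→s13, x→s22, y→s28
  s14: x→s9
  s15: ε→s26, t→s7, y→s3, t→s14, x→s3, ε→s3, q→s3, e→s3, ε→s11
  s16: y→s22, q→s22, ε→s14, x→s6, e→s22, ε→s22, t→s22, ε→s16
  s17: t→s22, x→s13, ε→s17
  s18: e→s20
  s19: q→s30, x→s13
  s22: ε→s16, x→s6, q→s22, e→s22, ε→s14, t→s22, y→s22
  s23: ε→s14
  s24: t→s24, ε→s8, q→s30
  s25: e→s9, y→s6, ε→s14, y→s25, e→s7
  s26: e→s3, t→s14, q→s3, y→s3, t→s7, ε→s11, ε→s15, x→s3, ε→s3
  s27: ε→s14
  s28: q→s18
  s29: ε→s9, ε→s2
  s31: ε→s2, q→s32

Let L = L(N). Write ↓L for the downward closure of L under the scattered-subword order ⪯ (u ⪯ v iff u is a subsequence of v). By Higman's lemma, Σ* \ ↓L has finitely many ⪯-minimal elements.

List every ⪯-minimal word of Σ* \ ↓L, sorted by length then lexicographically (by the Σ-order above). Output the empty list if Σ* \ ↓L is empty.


min(Σ*\↓L) = [xytq].

|Q|=34, |F|=7, |δ|=109 (35 ε).
min D↑ (5 st, q0=0, F={4}): 0:e→0,y→0,x→1,q→0,t→0 1:e→1,y→2,x→1,q→1,t→1 2:e→2,y→2,x→2,q→2,t→3 3:e→3,y→3,x→3,q→4,t→3 4:e→4,y→4,x→4,q→4,t→4 (ε-aug+det+¬).
'xytq': run [21, 19, 14, 9, 2] end={s12,s4} rej; 4/4 single-dels accept.
1 minimals (antichain).


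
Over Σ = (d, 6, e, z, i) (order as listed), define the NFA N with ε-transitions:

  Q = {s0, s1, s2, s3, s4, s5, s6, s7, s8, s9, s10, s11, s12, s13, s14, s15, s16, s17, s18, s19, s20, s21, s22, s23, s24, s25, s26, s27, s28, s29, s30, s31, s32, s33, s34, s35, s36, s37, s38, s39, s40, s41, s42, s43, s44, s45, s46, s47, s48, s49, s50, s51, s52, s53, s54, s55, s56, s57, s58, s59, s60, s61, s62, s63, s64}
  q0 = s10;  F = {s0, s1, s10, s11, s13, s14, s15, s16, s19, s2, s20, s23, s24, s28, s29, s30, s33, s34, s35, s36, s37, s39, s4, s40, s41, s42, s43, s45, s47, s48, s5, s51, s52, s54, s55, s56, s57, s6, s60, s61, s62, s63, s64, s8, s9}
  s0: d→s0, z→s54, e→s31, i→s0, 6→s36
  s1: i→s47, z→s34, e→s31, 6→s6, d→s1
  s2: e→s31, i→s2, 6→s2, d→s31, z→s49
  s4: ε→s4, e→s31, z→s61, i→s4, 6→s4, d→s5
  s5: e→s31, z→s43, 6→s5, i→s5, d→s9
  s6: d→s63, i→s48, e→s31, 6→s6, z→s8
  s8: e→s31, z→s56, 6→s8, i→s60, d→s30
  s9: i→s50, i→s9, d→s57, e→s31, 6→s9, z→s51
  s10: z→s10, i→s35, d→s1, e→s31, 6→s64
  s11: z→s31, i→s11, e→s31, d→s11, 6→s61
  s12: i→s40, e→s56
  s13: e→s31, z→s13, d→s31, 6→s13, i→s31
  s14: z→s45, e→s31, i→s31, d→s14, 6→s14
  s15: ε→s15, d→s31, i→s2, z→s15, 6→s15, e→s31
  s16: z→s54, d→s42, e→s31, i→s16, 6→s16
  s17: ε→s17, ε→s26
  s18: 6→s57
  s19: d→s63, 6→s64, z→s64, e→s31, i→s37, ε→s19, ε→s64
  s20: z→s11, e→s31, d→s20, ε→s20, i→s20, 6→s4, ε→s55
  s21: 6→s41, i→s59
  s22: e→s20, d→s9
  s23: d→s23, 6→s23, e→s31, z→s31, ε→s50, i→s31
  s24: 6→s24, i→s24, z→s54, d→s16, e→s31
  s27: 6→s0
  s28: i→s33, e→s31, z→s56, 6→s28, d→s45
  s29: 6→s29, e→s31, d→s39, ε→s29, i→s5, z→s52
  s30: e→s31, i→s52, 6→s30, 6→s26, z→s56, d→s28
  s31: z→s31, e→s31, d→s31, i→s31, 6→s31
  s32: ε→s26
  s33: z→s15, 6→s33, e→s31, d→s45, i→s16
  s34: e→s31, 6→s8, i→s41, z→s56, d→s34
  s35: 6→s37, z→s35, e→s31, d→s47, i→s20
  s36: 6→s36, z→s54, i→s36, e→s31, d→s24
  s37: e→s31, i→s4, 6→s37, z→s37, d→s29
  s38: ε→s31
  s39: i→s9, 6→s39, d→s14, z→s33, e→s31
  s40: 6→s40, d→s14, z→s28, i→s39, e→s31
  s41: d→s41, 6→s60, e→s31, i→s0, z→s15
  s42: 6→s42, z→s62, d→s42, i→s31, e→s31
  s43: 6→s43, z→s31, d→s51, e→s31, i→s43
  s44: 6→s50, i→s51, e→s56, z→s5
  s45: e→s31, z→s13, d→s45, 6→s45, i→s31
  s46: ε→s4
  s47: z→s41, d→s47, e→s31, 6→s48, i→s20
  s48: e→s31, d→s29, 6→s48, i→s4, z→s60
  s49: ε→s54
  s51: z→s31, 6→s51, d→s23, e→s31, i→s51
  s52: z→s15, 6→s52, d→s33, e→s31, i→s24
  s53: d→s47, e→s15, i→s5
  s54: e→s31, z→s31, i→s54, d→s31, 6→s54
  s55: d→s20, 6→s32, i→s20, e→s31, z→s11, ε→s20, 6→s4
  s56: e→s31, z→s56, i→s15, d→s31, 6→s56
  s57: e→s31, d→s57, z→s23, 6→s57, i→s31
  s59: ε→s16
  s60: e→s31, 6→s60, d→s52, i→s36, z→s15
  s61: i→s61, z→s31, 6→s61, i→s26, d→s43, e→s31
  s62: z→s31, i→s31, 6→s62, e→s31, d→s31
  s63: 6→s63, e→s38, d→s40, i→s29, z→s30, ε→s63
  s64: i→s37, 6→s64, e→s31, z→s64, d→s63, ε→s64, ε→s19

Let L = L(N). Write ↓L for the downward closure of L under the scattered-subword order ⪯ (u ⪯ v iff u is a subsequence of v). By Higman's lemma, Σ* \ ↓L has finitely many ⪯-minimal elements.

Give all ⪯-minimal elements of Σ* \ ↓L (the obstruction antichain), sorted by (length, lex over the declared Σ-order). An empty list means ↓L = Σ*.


min(Σ*\↓L) = [e, dzzd, iizz, 6dddi].

|Q|=65, |F|=45, |δ|=268 (19 ε).
min D↑ (44 st, q0=0, F={3}): 0:d→1,6→2,e→3,z→0,i→4 1:d→1,6→5,e→3,z→6,i→7 2:d→8,6→2,e→3,z→2,i→9 3:d→3,6→3,e→3,z→3,i→3 4:d→7,6→9,e→3,z→4,i→10 5:d→8,6→5,e→3,z→11,i→12 6:d→6,6→11,e→3,z→13,i→14 7:d→7,6→12,e→3,z→14,i→10 8:d→15,6→8,e→3,z→16,i→17 9:d→17,6→9,e→3,z→9,i→18 10:d→10,6→18,e→3,z→19,i→10 11:d→16,6→11,e→3,z→13,i→20 12:d→17,6→12,e→3,z→20,i→18 13:d→3,6→13,e→3,z→13,i→21 14:d→14,6→20,e→3,z→21,i→22 15:d→23,6→15,e→3,z→24,i→25 16:d→24,6→16,e→3,z→13,i→26 17:d→25,6→17,e→3,z→26,i→27 18:d→27,6→18,e→3,z→28,i→18 19:d→19,6→28,e→3,z→3,i→19 20:d→26,6→20,e→3,z→21,i→29 21:d→3,6→21,e→3,z→21,i→30 22:d→22,6→29,e→3,z→31,i→22 23:d→23,6→23,e→3,z→32,i→3 24:d→32,6→24,e→3,z→13,i→33 25:d→23,6→25,e→3,z→33,i→34 26:d→33,6→26,e→3,z→21,i→35 27:d→34,6→27,e→3,z→36,i→27 28:d→36,6→28,e→3,z→3,i→28 29:d→35,6→29,e→3,z→31,i→29 30:d→3,6→30,e→3,z→31,i→30 31:d→3,6→31,e→3,z→3,i→31 32:d→32,6→32,e→3,z→37,i→3 33:d→32,6→33,e→3,z→21,i→38 34:d→39,6→34,e→3,z→40,i→34 35:d→38,6→35,e→3,z→31,i→35 36:d→40,6→36,e→3,z→3,i→36 37:d→3,6→37,e→3,z→37,i→3 38:d→41,6→38,e→3,z→31,i→38 39:d→39,6→39,e→3,z→42,i→3 40:d→42,6→40,e→3,z→3,i→40 41:d→41,6→41,e→3,z→43,i→3 42:d→42,6→42,e→3,z→3,i→3 43:d→3,6→43,e→3,z→3,i→3 [Hopcroft].
'e': |S_i|=[51, 2] end={s31,s38} — reject; 1/1 single-dels accept.
'dzzd': N↓-sim [51, 46, 29, 8, 1] end={s31} rej; 4/4 single-dels accept.
'iizz': run [51, 38, 24, 11, 1] end={s31} — reject; 4/4 del acc.
'6dddi': run [51, 41, 30, 21, 9, 1] end={s31} — reject; 5/5 del acc.
4 words, ⪯-incomp.


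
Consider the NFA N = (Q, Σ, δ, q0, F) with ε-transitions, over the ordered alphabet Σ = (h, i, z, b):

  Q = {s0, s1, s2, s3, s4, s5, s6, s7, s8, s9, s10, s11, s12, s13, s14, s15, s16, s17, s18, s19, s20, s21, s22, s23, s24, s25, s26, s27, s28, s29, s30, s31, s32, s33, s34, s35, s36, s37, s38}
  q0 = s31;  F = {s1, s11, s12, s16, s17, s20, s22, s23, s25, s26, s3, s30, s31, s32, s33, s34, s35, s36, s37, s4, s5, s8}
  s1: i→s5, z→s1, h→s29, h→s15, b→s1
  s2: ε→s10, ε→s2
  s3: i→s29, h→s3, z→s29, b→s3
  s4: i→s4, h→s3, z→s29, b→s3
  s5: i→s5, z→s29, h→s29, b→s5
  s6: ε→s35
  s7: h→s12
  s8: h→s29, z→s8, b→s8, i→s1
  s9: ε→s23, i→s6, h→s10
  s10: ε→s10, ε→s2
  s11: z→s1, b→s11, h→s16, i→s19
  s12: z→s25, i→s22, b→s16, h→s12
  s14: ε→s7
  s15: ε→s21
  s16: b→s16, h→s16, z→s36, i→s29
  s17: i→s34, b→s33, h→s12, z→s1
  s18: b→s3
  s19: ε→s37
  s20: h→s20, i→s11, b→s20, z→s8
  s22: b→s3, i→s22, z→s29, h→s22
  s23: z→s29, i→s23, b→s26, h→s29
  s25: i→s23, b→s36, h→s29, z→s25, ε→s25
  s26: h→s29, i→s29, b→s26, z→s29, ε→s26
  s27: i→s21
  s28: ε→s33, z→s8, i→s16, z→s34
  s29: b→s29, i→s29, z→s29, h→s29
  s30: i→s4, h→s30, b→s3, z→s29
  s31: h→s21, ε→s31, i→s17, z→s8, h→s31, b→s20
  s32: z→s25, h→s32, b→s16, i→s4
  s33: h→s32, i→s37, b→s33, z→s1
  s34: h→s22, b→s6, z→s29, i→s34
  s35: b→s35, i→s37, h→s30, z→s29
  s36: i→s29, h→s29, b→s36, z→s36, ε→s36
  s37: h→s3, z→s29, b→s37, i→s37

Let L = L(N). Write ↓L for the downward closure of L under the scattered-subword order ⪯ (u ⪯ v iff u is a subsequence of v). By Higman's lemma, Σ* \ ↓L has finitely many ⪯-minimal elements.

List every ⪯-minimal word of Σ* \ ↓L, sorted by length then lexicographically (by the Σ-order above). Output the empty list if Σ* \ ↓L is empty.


|Q|=39, |F|=22, |δ|=116 (14 ε).
min D↑ (23 st, q0=0, F={8}): 0:h→0,i→1,z→2,b→3 1:h→4,i→5,z→6,b→7 2:h→8,i→6,z→2,b→2 3:h→3,i→9,z→2,b→3 4:h→4,i→10,z→11,b→12 5:h→10,i→5,z→8,b→13 6:h→8,i→14,z→6,b→6 7:h→15,i→16,z→6,b→7 8:h→8,i→8,z→8,b→8 9:h→12,i→16,z→6,b→9 10:h→10,i→10,z→8,b→17 11:h→8,i→18,z→11,b→19 12:h→12,i→8,z→19,b→12 13:h→20,i→16,z→8,b→13 14:h→8,i→14,z→8,b→14 15:h→15,i→21,z→11,b→12 16:h→17,i→16,z→8,b→16 17:h→17,i→8,z→8,b→17 18:h→8,i→18,z→8,b→22 19:h→8,i→8,z→19,b→19 20:h→20,i→21,z→8,b→17 21:h→17,i→21,z→8,b→17 22:h→8,i→8,z→8,b→22 (ε-aug+det+¬).
'zh': N↓-sim [27, 10, 3] end={s15,s21,s29} ∉↓L; 2/2 del acc.
'iiz': |S_i|=[27, 24, 13, 1] end={s29} rej; 3/3 single-dels accept.
'ihbi': N↓-sim [27, 24, 14, 5, 1] end={s29} rej; 4/4 single-dels accept.
'bihi': run [27, 22, 14, 6, 1] end={s29} ∉↓L; 4/4 del acc.
4 obstructions.

min(Σ*\↓L) = [zh, iiz, ihbi, bihi].


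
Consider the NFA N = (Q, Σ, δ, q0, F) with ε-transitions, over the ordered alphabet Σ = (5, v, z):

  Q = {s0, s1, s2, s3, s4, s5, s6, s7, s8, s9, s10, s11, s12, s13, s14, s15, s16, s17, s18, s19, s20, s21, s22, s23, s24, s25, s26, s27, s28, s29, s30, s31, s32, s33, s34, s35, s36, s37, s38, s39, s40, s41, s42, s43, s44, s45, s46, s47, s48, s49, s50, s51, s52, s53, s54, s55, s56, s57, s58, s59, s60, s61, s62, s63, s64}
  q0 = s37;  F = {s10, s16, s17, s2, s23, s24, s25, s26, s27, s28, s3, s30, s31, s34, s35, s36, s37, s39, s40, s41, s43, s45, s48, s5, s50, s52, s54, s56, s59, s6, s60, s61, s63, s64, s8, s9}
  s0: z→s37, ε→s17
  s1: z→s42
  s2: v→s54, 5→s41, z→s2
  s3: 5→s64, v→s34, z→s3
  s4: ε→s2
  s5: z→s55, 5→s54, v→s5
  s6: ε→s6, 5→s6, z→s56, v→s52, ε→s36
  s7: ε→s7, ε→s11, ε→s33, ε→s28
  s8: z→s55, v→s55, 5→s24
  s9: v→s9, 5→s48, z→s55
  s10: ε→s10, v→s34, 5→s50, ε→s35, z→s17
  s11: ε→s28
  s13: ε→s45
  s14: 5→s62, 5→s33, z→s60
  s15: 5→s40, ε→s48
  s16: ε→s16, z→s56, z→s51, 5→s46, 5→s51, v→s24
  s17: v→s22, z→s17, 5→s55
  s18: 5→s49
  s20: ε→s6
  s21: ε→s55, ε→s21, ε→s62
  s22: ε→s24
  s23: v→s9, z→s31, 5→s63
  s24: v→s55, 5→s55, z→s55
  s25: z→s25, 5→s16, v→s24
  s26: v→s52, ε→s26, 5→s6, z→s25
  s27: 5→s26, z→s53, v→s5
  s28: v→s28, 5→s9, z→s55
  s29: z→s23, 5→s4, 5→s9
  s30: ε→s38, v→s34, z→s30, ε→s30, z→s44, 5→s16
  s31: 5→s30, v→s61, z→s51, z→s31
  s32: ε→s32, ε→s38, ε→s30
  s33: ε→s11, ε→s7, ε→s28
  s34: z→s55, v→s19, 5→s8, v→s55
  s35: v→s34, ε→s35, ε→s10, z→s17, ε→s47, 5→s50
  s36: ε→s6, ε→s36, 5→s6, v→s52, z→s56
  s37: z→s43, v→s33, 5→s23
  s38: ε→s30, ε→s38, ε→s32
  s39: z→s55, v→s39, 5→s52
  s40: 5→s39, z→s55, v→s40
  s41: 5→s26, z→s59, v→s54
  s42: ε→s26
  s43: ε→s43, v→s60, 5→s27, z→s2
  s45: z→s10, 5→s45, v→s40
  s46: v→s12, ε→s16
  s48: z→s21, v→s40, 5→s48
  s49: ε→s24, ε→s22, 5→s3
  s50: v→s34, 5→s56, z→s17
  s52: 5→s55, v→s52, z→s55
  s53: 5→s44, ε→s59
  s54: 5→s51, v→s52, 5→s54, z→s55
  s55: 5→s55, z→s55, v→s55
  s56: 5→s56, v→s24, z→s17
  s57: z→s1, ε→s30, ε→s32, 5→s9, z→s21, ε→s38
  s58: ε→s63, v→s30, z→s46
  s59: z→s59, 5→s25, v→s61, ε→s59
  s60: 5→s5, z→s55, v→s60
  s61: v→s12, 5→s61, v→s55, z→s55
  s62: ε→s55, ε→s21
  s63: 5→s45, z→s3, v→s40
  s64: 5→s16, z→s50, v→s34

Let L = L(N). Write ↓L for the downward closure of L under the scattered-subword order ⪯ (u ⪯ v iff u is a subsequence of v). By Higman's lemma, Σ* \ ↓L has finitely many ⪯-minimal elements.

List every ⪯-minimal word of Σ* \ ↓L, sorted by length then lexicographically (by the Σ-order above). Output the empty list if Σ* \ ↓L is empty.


|Q|=65, |F|=36, |δ|=185 (49 ε).
min D↑ (35 st, q0=0, F={7}): 0:5→1,v→2,z→3 1:5→4,v→5,z→6 2:5→5,v→2,z→7 3:5→8,v→9,z→10 4:5→11,v→12,z→13 5:5→14,v→5,z→7 6:5→15,v→16,z→6 7:5→7,v→7,z→7 8:5→17,v→18,z→19 9:5→18,v→9,z→7 10:5→20,v→21,z→10 11:5→11,v→12,z→22 12:5→23,v→12,z→7 13:5→24,v→25,z→13 14:5→14,v→12,z→7 15:5→26,v→25,z→15 16:5→16,v→7,z→7 17:5→27,v→28,z→29 18:5→21,v→18,z→7 19:5→29,v→16,z→19 20:5→17,v→21,z→19 21:5→21,v→28,z→7 22:5→30,v→25,z→31 23:5→28,v→23,z→7 24:5→26,v→25,z→30 25:5→32,v→7,z→7 26:5→26,v→33,z→34 27:5→27,v→28,z→34 28:5→7,v→28,z→7 29:5→26,v→33,z→29 30:5→34,v→25,z→31 31:5→7,v→33,z→31 32:5→33,v→7,z→7 33:5→7,v→7,z→7 34:5→34,v→33,z→31 (ε-aug+det+¬).
'vz': |S_i|=[52, 23, 3] end={s21,s55,s62} rej; 2/2 deletions ∈↓L.
'5zvv': N↓-sim [52, 44, 29, 8, 3] end={s12,s19,s55} rej; 4/4 del acc.
'z55v5': N↓-sim [52, 40, 30, 18, 5, 1] end={s55} — reject; 5/5 deletions ∈↓L.
'zzvv5': N↓-sim [52, 40, 31, 11, 4, 1] end={s55} — reject; 5/5 single-dels accept.
'555zz5': run [52, 44, 36, 28, 15, 4, 1] end={s55} ∉↓L; 6/6 del acc.
'55v555': N↓-sim [52, 44, 36, 10, 5, 3, 1] end={s55} rej; 6/6 deletions ∈↓L.
6 obstructions.

A = [vz, 5zvv, z55v5, zzvv5, 555zz5, 55v555].


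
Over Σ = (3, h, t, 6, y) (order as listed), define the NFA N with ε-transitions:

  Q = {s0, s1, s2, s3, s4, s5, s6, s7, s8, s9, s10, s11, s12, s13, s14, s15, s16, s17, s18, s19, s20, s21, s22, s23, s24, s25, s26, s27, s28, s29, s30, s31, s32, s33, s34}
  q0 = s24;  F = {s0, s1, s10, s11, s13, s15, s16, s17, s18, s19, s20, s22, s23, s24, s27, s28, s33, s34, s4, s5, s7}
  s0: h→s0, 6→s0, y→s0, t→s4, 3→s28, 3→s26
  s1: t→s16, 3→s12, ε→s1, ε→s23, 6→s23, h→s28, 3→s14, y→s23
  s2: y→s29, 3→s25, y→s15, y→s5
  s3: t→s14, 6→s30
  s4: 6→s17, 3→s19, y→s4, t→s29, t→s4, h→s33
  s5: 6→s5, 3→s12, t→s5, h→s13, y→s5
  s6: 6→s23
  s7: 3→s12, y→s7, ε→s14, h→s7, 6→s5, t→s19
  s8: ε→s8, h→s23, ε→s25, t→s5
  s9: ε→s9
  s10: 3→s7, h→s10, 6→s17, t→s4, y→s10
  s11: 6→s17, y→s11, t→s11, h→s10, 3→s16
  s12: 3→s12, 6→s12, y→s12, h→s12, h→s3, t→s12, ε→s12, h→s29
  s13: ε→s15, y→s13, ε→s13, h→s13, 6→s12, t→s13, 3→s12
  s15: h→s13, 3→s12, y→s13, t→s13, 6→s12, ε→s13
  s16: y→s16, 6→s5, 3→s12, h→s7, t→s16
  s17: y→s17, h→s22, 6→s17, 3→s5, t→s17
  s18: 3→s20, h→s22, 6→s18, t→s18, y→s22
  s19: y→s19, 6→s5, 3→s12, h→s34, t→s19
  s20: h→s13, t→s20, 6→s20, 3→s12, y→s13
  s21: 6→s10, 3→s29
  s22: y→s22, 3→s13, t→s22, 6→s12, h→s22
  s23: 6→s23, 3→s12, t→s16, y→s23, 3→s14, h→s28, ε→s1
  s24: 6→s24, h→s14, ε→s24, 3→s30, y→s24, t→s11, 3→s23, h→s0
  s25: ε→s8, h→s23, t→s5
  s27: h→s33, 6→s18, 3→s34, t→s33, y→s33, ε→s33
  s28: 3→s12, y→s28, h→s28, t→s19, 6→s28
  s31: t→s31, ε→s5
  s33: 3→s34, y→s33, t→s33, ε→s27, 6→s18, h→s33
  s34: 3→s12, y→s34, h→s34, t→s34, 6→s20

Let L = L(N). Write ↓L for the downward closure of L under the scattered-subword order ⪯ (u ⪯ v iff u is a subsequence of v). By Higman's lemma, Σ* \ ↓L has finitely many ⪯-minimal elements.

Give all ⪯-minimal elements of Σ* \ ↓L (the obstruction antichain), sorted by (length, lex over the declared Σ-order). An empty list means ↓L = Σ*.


A = [33, t6h6, hth6y6].

|Q|=35, |F|=21, |δ|=148 (16 ε).
min D↑ (19 st, q0=0, F={4}): 0:3→1,h→2,t→3,6→0,y→0 1:3→4,h→5,t→6,6→1,y→1 2:3→5,h→2,t→7,6→2,y→2 3:3→6,h→8,t→3,6→9,y→3 4:3→4,h→4,t→4,6→4,y→4 5:3→4,h→5,t→10,6→5,y→5 6:3→4,h→11,t→6,6→12,y→6 7:3→10,h→13,t→7,6→9,y→7 8:3→11,h→8,t→7,6→9,y→8 9:3→12,h→14,t→9,6→9,y→9 10:3→4,h→15,t→10,6→12,y→10 11:3→4,h→11,t→10,6→12,y→11 12:3→4,h→16,t→12,6→12,y→12 13:3→15,h→13,t→13,6→17,y→13 14:3→16,h→14,t→14,6→4,y→14 15:3→4,h→15,t→15,6→18,y→15 16:3→4,h→16,t→16,6→4,y→16 17:3→18,h→14,t→17,6→17,y→14 18:3→4,h→16,t→18,6→18,y→16 (ε-aug+det+¬).
'33': N↓-sim [27, 17, 5] end={s12,s14,s29,s3,s30} — reject; 2/2 del acc.
't6h6': |S_i|=[27, 21, 12, 8, 5] end={s12,s14,s29,s3,s30} ∉↓L; 4/4 single-dels accept.
'hth6y6': |S_i|=[27, 22, 17, 13, 10, 8, 5] end={s12,s14,s29,s3,s30} ∉↓L; 6/6 single-dels accept.
3 minimals (antichain).
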